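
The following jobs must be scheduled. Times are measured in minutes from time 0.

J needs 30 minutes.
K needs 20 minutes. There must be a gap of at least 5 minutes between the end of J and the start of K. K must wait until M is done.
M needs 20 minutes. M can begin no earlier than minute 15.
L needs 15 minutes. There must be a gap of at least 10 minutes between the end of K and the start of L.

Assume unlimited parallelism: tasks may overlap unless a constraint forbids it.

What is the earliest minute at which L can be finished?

80

After its own release at minute 15, M can start at minute 15 and finishes at minute 35.
Nothing blocks J, so it runs from minute 0 to minute 30.
K cannot start until J (finishes minute 30, plus 5-minute gap → minute 35); M (finishes minute 35). The controlling bound is minute 35, so K finishes at 35 + 20 = minute 55.
After K (finishes minute 55, plus 10-minute gap → minute 65), L can start at minute 65 and finishes at minute 80.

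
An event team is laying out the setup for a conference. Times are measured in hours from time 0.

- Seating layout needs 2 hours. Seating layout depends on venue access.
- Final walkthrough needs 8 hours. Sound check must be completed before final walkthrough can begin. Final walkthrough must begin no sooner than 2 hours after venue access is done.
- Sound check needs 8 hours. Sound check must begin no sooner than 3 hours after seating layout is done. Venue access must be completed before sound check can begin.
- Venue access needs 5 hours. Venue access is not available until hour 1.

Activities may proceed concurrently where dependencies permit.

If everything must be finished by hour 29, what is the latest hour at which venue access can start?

3

To finish by hour 29, final walkthrough (duration 8) must start no later than hour 21.
Since final walkthrough (must start by hour 21) depends on it, sound check must finish by hour 21. Backing off its 8-hour duration gives a latest start of hour 13.
Seating layout must finish before sound check (must start by hour 13, minus 3-hour gap → hour 10). With a 2-hour duration, seating layout must start by 10 − 2 = hour 8.
Venue access feeds seating layout (must start by hour 8); sound check (must start by hour 13); final walkthrough (must start by hour 21, minus 2-hour gap → hour 19). Taking the minimum, venue access must finish by hour 8 and start by 8 − 5 = hour 3.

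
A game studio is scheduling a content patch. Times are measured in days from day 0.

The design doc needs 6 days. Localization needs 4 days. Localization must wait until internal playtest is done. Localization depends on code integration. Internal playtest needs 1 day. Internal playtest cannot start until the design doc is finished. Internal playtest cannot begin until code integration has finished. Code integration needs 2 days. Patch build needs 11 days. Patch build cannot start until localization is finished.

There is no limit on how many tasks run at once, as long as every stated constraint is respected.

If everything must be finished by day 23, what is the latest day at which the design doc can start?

Patch build has no dependents, so it just needs to finish by day 23. Starting by 23 − 11 = day 12 achieves that.
Localization feeds into patch build (must start by day 12); so localization must finish by day 12 and therefore start by day 8.
Internal playtest has to be done before localization (must start by day 8). That means finishing by day 8, i.e. starting by 8 − 1 = day 7.
The design doc has to be done before internal playtest (must start by day 7). That means finishing by day 7, i.e. starting by 7 − 6 = day 1.

1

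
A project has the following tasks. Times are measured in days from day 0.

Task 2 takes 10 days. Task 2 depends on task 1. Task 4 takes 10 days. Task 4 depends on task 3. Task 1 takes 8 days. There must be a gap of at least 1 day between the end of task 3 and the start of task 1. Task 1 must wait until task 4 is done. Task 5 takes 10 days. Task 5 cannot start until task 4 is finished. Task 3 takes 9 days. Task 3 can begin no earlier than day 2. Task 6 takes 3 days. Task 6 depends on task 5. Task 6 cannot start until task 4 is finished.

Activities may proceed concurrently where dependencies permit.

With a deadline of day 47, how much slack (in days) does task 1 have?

8

Task 3 cannot begin until its own release at day 2. It runs from day 2 to 2 + 9 = day 11.
After task 3 (finishes day 11), task 4 can start at day 11 and finishes at day 21.
Task 1 cannot start until task 3 (finishes day 11, plus 1-day gap → day 12); task 4 (finishes day 21). The controlling bound is day 21, so task 1 finishes at 21 + 8 = day 29.

Working backward from the deadline:
To finish by day 47, task 2 (duration 10) must start no later than day 37.
Task 1 must finish before task 2 (must start by day 37). With an 8-day duration, task 1 must start by 37 − 8 = day 29.
So task 1 can start as early as day 21 and as late as day 29, giving 29 − 21 = 8 days of slack.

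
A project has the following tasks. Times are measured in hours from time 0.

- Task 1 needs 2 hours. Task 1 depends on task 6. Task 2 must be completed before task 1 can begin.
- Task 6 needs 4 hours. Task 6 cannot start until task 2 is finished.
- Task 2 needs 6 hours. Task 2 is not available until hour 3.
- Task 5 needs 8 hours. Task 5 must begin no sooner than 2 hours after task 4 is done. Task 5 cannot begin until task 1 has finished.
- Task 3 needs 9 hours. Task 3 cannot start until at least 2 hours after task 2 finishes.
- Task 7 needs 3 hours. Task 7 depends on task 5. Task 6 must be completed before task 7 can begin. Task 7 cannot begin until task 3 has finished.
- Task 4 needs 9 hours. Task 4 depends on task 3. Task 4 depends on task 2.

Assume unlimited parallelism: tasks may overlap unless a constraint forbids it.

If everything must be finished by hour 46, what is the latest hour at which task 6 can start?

Nothing follows task 7; the deadline of hour 46 is its only limit. It must start by 46 − 3 = hour 43.
Task 5 must finish before task 7 (must start by hour 43). With an 8-hour duration, task 5 must start by 43 − 8 = hour 35.
Task 1 must finish before task 5 (must start by hour 35). With a 2-hour duration, task 1 must start by 35 − 2 = hour 33.
Task 6 has several dependents: task 1 (must start by hour 33); task 7 (must start by hour 43). The earliest of those limits is hour 33, so task 6 must start by 33 − 4 = hour 29.

29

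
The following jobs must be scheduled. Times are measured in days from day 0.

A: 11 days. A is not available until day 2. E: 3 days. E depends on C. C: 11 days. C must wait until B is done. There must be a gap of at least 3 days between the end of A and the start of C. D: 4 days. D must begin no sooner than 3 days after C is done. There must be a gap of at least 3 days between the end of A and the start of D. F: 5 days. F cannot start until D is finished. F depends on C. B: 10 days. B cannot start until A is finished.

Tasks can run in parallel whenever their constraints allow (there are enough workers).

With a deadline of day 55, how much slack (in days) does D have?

A waits on its own release at day 2, so it starts at day 2 and finishes at 2 + 11 = day 13.
After A (finishes day 13), B can start at day 13 and finishes at day 23.
C needs all of B (finishes day 23); A (finishes day 13, plus 3-day gap → day 16). That puts its earliest start at day 23; it finishes at 23 + 11 = day 34.
D cannot start until C (finishes day 34, plus 3-day gap → day 37); A (finishes day 13, plus 3-day gap → day 16). The controlling bound is day 37, so D finishes at 37 + 4 = day 41.

Working backward from the deadline:
F must finish by day 55; it takes 5 days, so it must start by 55 − 5 = day 50.
D has to be done before F (must start by day 50). That means finishing by day 50, i.e. starting by 50 − 4 = day 46.
So D can start as early as day 37 and as late as day 46, giving 46 − 37 = 9 days of slack.

9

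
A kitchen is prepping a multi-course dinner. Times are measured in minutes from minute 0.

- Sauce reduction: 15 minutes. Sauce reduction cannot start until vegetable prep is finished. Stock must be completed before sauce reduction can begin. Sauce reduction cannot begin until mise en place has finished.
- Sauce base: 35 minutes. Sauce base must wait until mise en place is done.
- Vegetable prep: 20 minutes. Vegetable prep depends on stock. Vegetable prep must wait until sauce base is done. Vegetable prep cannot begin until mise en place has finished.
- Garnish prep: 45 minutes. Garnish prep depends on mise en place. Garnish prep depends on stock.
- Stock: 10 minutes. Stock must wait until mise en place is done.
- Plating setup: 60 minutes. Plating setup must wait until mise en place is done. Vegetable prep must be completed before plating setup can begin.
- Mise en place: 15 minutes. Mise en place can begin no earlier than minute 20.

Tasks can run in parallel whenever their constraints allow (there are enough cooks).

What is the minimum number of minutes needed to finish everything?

150

Mise en place waits on its own release at minute 20, so it starts at minute 20 and finishes at 20 + 15 = minute 35.
After mise en place (finishes minute 35), sauce base can start at minute 35 and finishes at minute 70.
Stock cannot begin until mise en place (finishes minute 35). It runs from minute 35 to 35 + 10 = minute 45.
Garnish prep has to wait for mise en place (finishes minute 35); stock (finishes minute 45). The latest of these is minute 45, so garnish prep runs minute 45 to 45 + 45 = minute 90.
Vegetable prep has to wait for stock (finishes minute 45); sauce base (finishes minute 70); mise en place (finishes minute 35). The latest of these is minute 70, so vegetable prep runs minute 70 to 70 + 20 = minute 90.
For plating setup: mise en place (finishes minute 35); vegetable prep (finishes minute 90). Taking the maximum gives a start of minute 90, and it finishes at 90 + 60 = minute 150.
Sauce reduction needs all of vegetable prep (finishes minute 90); stock (finishes minute 45); mise en place (finishes minute 35). That puts its earliest start at minute 90; it finishes at 90 + 15 = minute 105.
All tasks are finished once the last one completes. Finish times: Mise en place at 35, Stock at 45, Sauce base at 70, Vegetable prep at 90, Sauce reduction at 105, Plating setup at 150, Garnish prep at 90. The latest is minute 150.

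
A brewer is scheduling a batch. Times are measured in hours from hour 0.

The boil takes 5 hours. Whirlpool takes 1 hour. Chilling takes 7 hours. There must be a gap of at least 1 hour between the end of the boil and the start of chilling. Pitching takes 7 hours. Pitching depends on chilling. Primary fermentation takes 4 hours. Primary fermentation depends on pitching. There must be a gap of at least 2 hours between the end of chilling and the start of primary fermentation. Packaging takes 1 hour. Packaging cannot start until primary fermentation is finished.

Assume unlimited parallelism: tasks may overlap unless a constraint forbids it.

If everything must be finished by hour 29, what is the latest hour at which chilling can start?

10

To finish by hour 29, packaging (duration 1) must start no later than hour 28.
Primary fermentation feeds into packaging (must start by hour 28); so primary fermentation must finish by hour 28 and therefore start by hour 24.
Pitching has to be done before primary fermentation (must start by hour 24). That means finishing by hour 24, i.e. starting by 24 − 7 = hour 17.
Chilling has several dependents: pitching (must start by hour 17); primary fermentation (must start by hour 24, minus 2-hour gap → hour 22). The earliest of those limits is hour 17, so chilling must start by 17 − 7 = hour 10.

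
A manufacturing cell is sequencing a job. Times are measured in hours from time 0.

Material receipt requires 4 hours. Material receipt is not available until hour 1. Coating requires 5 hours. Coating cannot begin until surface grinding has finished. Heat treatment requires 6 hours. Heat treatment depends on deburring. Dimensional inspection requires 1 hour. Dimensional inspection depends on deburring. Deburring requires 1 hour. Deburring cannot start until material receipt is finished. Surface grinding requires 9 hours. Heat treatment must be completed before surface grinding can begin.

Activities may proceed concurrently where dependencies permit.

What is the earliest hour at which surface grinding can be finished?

21

Material receipt cannot begin until its own release at hour 1. It runs from hour 1 to 1 + 4 = hour 5.
Deburring waits on material receipt (finishes hour 5), so it starts at hour 5 and finishes at 5 + 1 = hour 6.
After deburring (finishes hour 6), heat treatment can start at hour 6 and finishes at hour 12.
Surface grinding waits on heat treatment (finishes hour 12), so it starts at hour 12 and finishes at 12 + 9 = hour 21.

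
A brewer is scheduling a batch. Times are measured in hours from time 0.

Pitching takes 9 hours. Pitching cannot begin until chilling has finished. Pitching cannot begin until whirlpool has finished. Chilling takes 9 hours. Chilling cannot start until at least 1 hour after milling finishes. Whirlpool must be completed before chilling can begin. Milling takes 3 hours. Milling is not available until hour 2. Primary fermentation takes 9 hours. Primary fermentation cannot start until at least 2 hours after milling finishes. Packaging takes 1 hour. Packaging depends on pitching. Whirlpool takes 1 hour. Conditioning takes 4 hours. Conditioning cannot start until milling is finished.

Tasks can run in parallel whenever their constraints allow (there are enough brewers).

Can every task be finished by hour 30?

Yes

Whirlpool has no prerequisites, so it starts at hour 0 and finishes at hour 1.
After its own release at hour 2, milling can start at hour 2 and finishes at hour 5.
Conditioning waits on milling (finishes hour 5), so it starts at hour 5 and finishes at 5 + 4 = hour 9.
Primary fermentation cannot begin until milling (finishes hour 5, plus 2-hour gap → hour 7). It runs from hour 7 to 7 + 9 = hour 16.
Chilling needs all of milling (finishes hour 5, plus 1-hour gap → hour 6); whirlpool (finishes hour 1). That puts its earliest start at hour 6; it finishes at 6 + 9 = hour 15.
Pitching cannot start until chilling (finishes hour 15); whirlpool (finishes hour 1). The controlling bound is hour 15, so pitching finishes at 15 + 9 = hour 24.
Packaging waits on pitching (finishes hour 24), so it starts at hour 24 and finishes at 24 + 1 = hour 25.
Every task is finished by hour 25, which is no later than the deadline of 30, so the schedule is feasible.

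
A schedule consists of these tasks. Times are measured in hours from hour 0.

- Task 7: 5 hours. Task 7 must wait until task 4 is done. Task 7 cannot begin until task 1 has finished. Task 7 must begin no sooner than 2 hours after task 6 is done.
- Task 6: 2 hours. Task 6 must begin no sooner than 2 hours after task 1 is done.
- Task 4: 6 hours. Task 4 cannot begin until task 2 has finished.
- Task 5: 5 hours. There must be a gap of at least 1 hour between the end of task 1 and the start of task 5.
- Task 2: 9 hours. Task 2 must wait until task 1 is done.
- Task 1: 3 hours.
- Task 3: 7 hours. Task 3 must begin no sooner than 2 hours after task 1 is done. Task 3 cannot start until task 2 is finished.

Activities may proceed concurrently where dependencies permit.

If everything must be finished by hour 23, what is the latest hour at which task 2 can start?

3

Task 3 has no dependents, so it just needs to finish by hour 23. Starting by 23 − 7 = hour 16 achieves that.
Task 7 has no dependents, so it just needs to finish by hour 23. Starting by 23 − 5 = hour 18 achieves that.
Task 4 feeds into task 7 (must start by hour 18); so task 4 must finish by hour 18 and therefore start by hour 12.
Task 2 has several dependents: task 3 (must start by hour 16); task 4 (must start by hour 12). The earliest of those limits is hour 12, so task 2 must start by 12 − 9 = hour 3.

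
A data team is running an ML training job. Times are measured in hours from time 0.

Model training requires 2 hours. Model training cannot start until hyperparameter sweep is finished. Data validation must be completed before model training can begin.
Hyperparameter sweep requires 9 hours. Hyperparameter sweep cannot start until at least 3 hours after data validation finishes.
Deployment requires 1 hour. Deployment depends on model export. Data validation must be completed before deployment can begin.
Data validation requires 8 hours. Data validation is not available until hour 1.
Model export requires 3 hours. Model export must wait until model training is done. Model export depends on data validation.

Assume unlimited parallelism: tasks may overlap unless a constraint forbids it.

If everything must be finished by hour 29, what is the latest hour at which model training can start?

23

Deployment must finish by hour 29; it takes 1 hour, so it must start by 29 − 1 = hour 28.
Model export must finish before deployment (must start by hour 28). With a 3-hour duration, model export must start by 28 − 3 = hour 25.
Model training has to be done before model export (must start by hour 25). That means finishing by hour 25, i.e. starting by 25 − 2 = hour 23.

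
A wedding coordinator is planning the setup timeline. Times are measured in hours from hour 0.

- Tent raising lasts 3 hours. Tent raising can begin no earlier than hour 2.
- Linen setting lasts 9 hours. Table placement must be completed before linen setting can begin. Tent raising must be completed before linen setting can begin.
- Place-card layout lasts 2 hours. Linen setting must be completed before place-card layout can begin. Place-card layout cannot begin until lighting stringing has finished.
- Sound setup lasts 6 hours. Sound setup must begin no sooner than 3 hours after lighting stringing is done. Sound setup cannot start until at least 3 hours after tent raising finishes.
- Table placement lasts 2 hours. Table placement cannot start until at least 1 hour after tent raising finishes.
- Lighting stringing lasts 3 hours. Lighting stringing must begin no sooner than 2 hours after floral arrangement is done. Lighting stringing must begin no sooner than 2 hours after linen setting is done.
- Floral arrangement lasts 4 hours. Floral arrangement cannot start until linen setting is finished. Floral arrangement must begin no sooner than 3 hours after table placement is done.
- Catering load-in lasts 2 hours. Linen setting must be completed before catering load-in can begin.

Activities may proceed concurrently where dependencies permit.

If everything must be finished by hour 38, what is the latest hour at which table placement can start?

Nothing follows sound setup; the deadline of hour 38 is its only limit. It must start by 38 − 6 = hour 32.
Place-card layout has no dependents, so it just needs to finish by hour 38. Starting by 38 − 2 = hour 36 achieves that.
For lighting stringing: sound setup (must start by hour 32, minus 3-hour gap → hour 29); place-card layout (must start by hour 36). The most restrictive is hour 29; with a 3-hour duration, lighting stringing must start by hour 26.
Floral arrangement feeds into lighting stringing (must start by hour 26, minus 2-hour gap → hour 24); so floral arrangement must finish by hour 24 and therefore start by hour 20.
Catering load-in has no dependents, so it just needs to finish by hour 38. Starting by 38 − 2 = hour 36 achieves that.
For linen setting: floral arrangement (must start by hour 20); lighting stringing (must start by hour 26, minus 2-hour gap → hour 24); catering load-in (must start by hour 36); place-card layout (must start by hour 36). The most restrictive is hour 20; with a 9-hour duration, linen setting must start by hour 11.
Table placement must finish in time for linen setting (must start by hour 11); floral arrangement (must start by hour 20, minus 3-hour gap → hour 17). The tightest is hour 11, so table placement must start by 11 − 2 = hour 9.

9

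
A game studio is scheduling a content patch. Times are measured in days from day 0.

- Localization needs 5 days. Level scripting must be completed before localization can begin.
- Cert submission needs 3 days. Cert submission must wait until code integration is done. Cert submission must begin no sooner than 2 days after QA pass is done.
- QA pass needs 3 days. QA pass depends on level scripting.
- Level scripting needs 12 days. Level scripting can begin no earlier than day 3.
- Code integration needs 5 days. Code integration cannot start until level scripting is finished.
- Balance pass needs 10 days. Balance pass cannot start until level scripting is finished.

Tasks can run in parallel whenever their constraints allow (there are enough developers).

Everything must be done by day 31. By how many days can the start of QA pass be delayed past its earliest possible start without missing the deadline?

8

After its own release at day 3, level scripting can start at day 3 and finishes at day 15.
QA pass waits on level scripting (finishes day 15), so it starts at day 15 and finishes at 15 + 3 = day 18.

Working backward from the deadline:
Cert submission has no dependents, so it just needs to finish by day 31. Starting by 31 − 3 = day 28 achieves that.
Since cert submission (must start by day 28, minus 2-day gap → day 26) depends on it, QA pass must finish by day 26. Backing off its 3-day duration gives a latest start of day 23.
So QA pass can start as early as day 15 and as late as day 23, giving 23 − 15 = 8 days of slack.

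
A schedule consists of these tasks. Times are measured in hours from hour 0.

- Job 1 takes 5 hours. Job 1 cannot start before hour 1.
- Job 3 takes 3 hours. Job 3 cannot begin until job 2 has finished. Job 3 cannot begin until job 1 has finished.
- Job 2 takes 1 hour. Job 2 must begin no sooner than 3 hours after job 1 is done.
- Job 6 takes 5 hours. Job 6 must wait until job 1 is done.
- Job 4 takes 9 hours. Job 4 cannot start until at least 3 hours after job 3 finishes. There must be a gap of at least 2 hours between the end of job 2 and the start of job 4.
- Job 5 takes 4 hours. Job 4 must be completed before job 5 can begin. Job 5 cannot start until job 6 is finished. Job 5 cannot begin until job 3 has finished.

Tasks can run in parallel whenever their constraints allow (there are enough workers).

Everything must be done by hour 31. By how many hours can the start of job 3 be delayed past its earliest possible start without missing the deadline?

Job 1 waits on its own release at hour 1, so it starts at hour 1 and finishes at 1 + 5 = hour 6.
Job 2 waits on job 1 (finishes hour 6, plus 3-hour gap → hour 9), so it starts at hour 9 and finishes at 9 + 1 = hour 10.
Job 3 has to wait for job 2 (finishes hour 10); job 1 (finishes hour 6). The latest of these is hour 10, so job 3 runs hour 10 to 10 + 3 = hour 13.

Working backward from the deadline:
To finish by hour 31, job 5 (duration 4) must start no later than hour 27.
Job 4 must finish before job 5 (must start by hour 27). With a 9-hour duration, job 4 must start by 27 − 9 = hour 18.
Job 3 has several dependents: job 4 (must start by hour 18, minus 3-hour gap → hour 15); job 5 (must start by hour 27). The earliest of those limits is hour 15, so job 3 must start by 15 − 3 = hour 12.
So job 3 can start as early as hour 10 and as late as hour 12, giving 12 − 10 = 2 hours of slack.

2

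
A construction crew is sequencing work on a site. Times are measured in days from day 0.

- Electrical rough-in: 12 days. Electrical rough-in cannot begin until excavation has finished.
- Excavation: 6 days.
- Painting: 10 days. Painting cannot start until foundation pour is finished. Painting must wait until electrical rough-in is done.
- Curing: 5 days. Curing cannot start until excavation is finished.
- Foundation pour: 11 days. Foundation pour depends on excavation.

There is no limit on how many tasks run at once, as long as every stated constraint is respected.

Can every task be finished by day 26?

No

Excavation can start immediately at day 0; it finishes at day 6.
Electrical rough-in cannot begin until excavation (finishes day 6). It runs from day 6 to 6 + 12 = day 18.
After excavation (finishes day 6), curing can start at day 6 and finishes at day 11.
Foundation pour cannot begin until excavation (finishes day 6). It runs from day 6 to 6 + 11 = day 17.
Painting needs all of foundation pour (finishes day 17); electrical rough-in (finishes day 18). That puts its earliest start at day 18; it finishes at 18 + 10 = day 28.
The earliest everything can be done is day 28, which is after the deadline of 26, so it is not possible.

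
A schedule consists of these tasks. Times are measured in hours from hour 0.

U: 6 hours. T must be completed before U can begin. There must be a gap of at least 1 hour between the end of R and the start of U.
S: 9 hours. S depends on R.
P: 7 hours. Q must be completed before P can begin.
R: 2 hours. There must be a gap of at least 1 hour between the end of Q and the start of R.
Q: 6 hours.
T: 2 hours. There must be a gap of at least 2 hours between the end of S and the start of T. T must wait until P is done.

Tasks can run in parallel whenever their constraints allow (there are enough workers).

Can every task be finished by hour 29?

Yes

Q has no prerequisites, so it starts at hour 0 and finishes at hour 6.
R cannot begin until Q (finishes hour 6, plus 1-hour gap → hour 7). It runs from hour 7 to 7 + 2 = hour 9.
S cannot begin until R (finishes hour 9). It runs from hour 9 to 9 + 9 = hour 18.
P waits on Q (finishes hour 6), so it starts at hour 6 and finishes at 6 + 7 = hour 13.
T cannot start until S (finishes hour 18, plus 2-hour gap → hour 20); P (finishes hour 13). The controlling bound is hour 20, so T finishes at 20 + 2 = hour 22.
For U: T (finishes hour 22); R (finishes hour 9, plus 1-hour gap → hour 10). Taking the maximum gives a start of hour 22, and it finishes at 22 + 6 = hour 28.
Every task is finished by hour 28, which is no later than the deadline of 29, so the schedule is feasible.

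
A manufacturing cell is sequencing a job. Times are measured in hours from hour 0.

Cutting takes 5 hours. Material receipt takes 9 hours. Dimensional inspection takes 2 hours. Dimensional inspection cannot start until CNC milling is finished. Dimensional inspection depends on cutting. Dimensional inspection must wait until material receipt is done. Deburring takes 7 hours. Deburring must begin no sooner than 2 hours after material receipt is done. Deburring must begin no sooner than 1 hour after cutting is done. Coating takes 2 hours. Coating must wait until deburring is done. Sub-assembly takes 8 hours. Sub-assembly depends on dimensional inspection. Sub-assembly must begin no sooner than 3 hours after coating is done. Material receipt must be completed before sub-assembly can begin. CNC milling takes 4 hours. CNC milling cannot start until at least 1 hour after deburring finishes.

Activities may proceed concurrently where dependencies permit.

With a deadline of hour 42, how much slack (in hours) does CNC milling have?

9

Nothing blocks cutting, so it runs from hour 0 to hour 5.
Nothing blocks material receipt, so it runs from hour 0 to hour 9.
For deburring: material receipt (finishes hour 9, plus 2-hour gap → hour 11); cutting (finishes hour 5, plus 1-hour gap → hour 6). Taking the maximum gives a start of hour 11, and it finishes at 11 + 7 = hour 18.
CNC milling cannot begin until deburring (finishes hour 18, plus 1-hour gap → hour 19). It runs from hour 19 to 19 + 4 = hour 23.

Working backward from the deadline:
To finish by hour 42, sub-assembly (duration 8) must start no later than hour 34.
Dimensional inspection must finish before sub-assembly (must start by hour 34). With a 2-hour duration, dimensional inspection must start by 34 − 2 = hour 32.
Since dimensional inspection (must start by hour 32) depends on it, CNC milling must finish by hour 32. Backing off its 4-hour duration gives a latest start of hour 28.
So CNC milling can start as early as hour 19 and as late as hour 28, giving 28 − 19 = 9 hours of slack.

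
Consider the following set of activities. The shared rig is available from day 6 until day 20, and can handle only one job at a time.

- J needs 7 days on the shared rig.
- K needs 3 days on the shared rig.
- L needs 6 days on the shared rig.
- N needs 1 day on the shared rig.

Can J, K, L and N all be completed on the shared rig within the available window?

No

The shared rig window is 20 − 6 = 14 days.
Running back to back, the jobs need 7 + 3 + 6 + 1 = 17 days on the shared rig.
Since 17 > 14, they cannot all fit.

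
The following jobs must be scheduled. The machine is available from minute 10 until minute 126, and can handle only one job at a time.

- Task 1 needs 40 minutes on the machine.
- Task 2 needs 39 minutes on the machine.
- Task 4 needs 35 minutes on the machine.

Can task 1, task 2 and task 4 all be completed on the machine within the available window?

The machine window is 126 − 10 = 116 minutes.
Running back to back, the jobs need 40 + 39 + 35 = 114 minutes on the machine.
Since 114 ≤ 116, they fit within the window.

Yes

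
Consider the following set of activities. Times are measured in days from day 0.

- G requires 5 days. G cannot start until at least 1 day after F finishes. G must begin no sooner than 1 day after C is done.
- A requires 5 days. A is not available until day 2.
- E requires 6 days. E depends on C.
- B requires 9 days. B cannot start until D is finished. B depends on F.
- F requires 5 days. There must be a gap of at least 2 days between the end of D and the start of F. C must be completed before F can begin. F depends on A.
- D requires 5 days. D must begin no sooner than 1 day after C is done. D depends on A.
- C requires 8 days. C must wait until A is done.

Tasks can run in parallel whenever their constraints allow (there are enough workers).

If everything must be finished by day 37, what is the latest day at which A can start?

Nothing follows B; the deadline of day 37 is its only limit. It must start by 37 − 9 = day 28.
G has no dependents, so it just needs to finish by day 37. Starting by 37 − 5 = day 32 achieves that.
For F: B (must start by day 28); G (must start by day 32, minus 1-day gap → day 31). The most restrictive is day 28; with a 5-day duration, F must start by day 23.
D has several dependents: B (must start by day 28); F (must start by day 23, minus 2-day gap → day 21). The earliest of those limits is day 21, so D must start by 21 − 5 = day 16.
E must finish by day 37; it takes 6 days, so it must start by 37 − 6 = day 31.
C must finish in time for D (must start by day 16, minus 1-day gap → day 15); E (must start by day 31); F (must start by day 23); G (must start by day 32, minus 1-day gap → day 31). The tightest is day 15, so C must start by 15 − 8 = day 7.
A has several dependents: C (must start by day 7); D (must start by day 16); F (must start by day 23). The earliest of those limits is day 7, so A must start by 7 − 5 = day 2.

2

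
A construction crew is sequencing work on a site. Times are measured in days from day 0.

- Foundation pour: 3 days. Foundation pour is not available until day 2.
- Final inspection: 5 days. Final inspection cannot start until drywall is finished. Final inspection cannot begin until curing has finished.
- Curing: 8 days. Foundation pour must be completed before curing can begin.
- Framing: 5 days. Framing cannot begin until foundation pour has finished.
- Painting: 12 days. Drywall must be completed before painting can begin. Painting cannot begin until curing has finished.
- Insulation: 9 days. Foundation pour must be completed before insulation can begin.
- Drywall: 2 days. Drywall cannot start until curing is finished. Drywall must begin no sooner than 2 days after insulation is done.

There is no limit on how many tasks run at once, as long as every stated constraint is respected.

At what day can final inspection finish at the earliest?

Foundation pour cannot begin until its own release at day 2. It runs from day 2 to 2 + 3 = day 5.
After foundation pour (finishes day 5), insulation can start at day 5 and finishes at day 14.
After foundation pour (finishes day 5), curing can start at day 5 and finishes at day 13.
For drywall: curing (finishes day 13); insulation (finishes day 14, plus 2-day gap → day 16). Taking the maximum gives a start of day 16, and it finishes at 16 + 2 = day 18.
Final inspection cannot start until drywall (finishes day 18); curing (finishes day 13). The controlling bound is day 18, so final inspection finishes at 18 + 5 = day 23.

23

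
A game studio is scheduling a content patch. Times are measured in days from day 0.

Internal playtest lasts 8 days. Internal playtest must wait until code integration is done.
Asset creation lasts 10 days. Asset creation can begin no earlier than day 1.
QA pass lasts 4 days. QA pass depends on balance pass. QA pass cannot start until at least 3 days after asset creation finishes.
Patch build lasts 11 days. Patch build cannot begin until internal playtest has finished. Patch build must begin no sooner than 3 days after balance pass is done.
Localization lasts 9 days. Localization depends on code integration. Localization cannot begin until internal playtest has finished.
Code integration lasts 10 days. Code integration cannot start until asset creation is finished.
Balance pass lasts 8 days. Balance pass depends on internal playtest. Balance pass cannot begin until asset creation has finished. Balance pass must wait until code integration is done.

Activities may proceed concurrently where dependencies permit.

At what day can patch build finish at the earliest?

51

After its own release at day 1, asset creation can start at day 1 and finishes at day 11.
Code integration waits on asset creation (finishes day 11), so it starts at day 11 and finishes at 11 + 10 = day 21.
After code integration (finishes day 21), internal playtest can start at day 21 and finishes at day 29.
Balance pass has to wait for internal playtest (finishes day 29); asset creation (finishes day 11); code integration (finishes day 21). The latest of these is day 29, so balance pass runs day 29 to 29 + 8 = day 37.
Patch build needs all of internal playtest (finishes day 29); balance pass (finishes day 37, plus 3-day gap → day 40). That puts its earliest start at day 40; it finishes at 40 + 11 = day 51.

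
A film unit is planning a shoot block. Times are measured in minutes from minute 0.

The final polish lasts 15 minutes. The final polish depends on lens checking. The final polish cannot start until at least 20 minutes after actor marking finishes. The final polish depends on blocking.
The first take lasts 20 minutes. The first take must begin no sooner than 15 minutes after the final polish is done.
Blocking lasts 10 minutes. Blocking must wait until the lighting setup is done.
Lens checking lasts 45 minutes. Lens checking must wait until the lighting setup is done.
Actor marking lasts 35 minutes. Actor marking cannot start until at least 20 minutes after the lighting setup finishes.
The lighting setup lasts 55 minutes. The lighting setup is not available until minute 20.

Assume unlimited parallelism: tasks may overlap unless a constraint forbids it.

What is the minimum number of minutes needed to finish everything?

200

After its own release at minute 20, the lighting setup can start at minute 20 and finishes at minute 75.
Actor marking cannot begin until the lighting setup (finishes minute 75, plus 20-minute gap → minute 95). It runs from minute 95 to 95 + 35 = minute 130.
Blocking cannot begin until the lighting setup (finishes minute 75). It runs from minute 75 to 75 + 10 = minute 85.
After the lighting setup (finishes minute 75), lens checking can start at minute 75 and finishes at minute 120.
The final polish cannot start until lens checking (finishes minute 120); actor marking (finishes minute 130, plus 20-minute gap → minute 150); blocking (finishes minute 85). The controlling bound is minute 150, so the final polish finishes at 150 + 15 = minute 165.
The first take waits on the final polish (finishes minute 165, plus 15-minute gap → minute 180), so it starts at minute 180 and finishes at 180 + 20 = minute 200.
All tasks are finished once the last one completes. Finish times: The lighting setup at 75, Lens checking at 120, Blocking at 85, Actor marking at 130, The final polish at 165, The first take at 200. The latest is minute 200.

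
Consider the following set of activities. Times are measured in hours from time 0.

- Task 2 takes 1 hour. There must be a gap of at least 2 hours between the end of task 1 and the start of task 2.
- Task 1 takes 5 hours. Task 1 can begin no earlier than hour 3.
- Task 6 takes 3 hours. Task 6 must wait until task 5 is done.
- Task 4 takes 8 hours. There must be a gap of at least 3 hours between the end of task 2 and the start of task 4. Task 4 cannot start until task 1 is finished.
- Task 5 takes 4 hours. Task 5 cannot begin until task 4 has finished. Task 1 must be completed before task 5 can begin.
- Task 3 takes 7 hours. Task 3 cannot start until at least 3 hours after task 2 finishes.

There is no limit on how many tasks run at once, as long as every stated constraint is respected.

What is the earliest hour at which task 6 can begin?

After its own release at hour 3, task 1 can start at hour 3 and finishes at hour 8.
Task 2 cannot begin until task 1 (finishes hour 8, plus 2-hour gap → hour 10). It runs from hour 10 to 10 + 1 = hour 11.
Task 4 has to wait for task 2 (finishes hour 11, plus 3-hour gap → hour 14); task 1 (finishes hour 8). The latest of these is hour 14, so task 4 runs hour 14 to 14 + 8 = hour 22.
Task 5 cannot start until task 4 (finishes hour 22); task 1 (finishes hour 8). The controlling bound is hour 22, so task 5 finishes at 22 + 4 = hour 26.
Task 6 waits on task 5 (finishes hour 26), so the earliest it can start is hour 26.

26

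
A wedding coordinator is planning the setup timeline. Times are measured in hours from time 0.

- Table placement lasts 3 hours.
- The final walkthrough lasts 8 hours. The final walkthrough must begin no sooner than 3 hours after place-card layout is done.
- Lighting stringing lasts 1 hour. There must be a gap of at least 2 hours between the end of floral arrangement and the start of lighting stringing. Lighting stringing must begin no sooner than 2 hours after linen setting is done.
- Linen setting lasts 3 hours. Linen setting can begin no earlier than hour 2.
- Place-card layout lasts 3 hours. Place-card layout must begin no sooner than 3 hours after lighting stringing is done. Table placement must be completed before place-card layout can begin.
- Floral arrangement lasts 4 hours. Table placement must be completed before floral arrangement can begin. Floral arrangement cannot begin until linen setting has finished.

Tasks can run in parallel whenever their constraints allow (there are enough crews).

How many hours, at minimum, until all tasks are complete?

After its own release at hour 2, linen setting can start at hour 2 and finishes at hour 5.
Table placement can start immediately at hour 0; it finishes at hour 3.
Floral arrangement has to wait for table placement (finishes hour 3); linen setting (finishes hour 5). The latest of these is hour 5, so floral arrangement runs hour 5 to 5 + 4 = hour 9.
For lighting stringing: floral arrangement (finishes hour 9, plus 2-hour gap → hour 11); linen setting (finishes hour 5, plus 2-hour gap → hour 7). Taking the maximum gives a start of hour 11, and it finishes at 11 + 1 = hour 12.
Place-card layout needs all of lighting stringing (finishes hour 12, plus 3-hour gap → hour 15); table placement (finishes hour 3). That puts its earliest start at hour 15; it finishes at 15 + 3 = hour 18.
The final walkthrough waits on place-card layout (finishes hour 18, plus 3-hour gap → hour 21), so it starts at hour 21 and finishes at 21 + 8 = hour 29.
All tasks are finished once the last one completes. Finish times: Table placement at 3, Linen setting at 5, Floral arrangement at 9, Lighting stringing at 12, Place-card layout at 18, The final walkthrough at 29. The latest is hour 29.

29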